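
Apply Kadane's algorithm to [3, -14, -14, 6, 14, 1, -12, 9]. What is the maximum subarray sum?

Using Kadane's algorithm on [3, -14, -14, 6, 14, 1, -12, 9]:

Scanning through the array:
Position 1 (value -14): max_ending_here = -11, max_so_far = 3
Position 2 (value -14): max_ending_here = -14, max_so_far = 3
Position 3 (value 6): max_ending_here = 6, max_so_far = 6
Position 4 (value 14): max_ending_here = 20, max_so_far = 20
Position 5 (value 1): max_ending_here = 21, max_so_far = 21
Position 6 (value -12): max_ending_here = 9, max_so_far = 21
Position 7 (value 9): max_ending_here = 18, max_so_far = 21

Maximum subarray: [6, 14, 1]
Maximum sum: 21

The maximum subarray is [6, 14, 1] with sum 21. This subarray runs from index 3 to index 5.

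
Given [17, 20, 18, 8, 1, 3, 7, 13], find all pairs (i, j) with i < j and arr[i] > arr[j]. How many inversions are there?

Finding inversions in [17, 20, 18, 8, 1, 3, 7, 13]:

(0, 3): arr[0]=17 > arr[3]=8
(0, 4): arr[0]=17 > arr[4]=1
(0, 5): arr[0]=17 > arr[5]=3
(0, 6): arr[0]=17 > arr[6]=7
(0, 7): arr[0]=17 > arr[7]=13
(1, 2): arr[1]=20 > arr[2]=18
(1, 3): arr[1]=20 > arr[3]=8
(1, 4): arr[1]=20 > arr[4]=1
(1, 5): arr[1]=20 > arr[5]=3
(1, 6): arr[1]=20 > arr[6]=7
(1, 7): arr[1]=20 > arr[7]=13
(2, 3): arr[2]=18 > arr[3]=8
(2, 4): arr[2]=18 > arr[4]=1
(2, 5): arr[2]=18 > arr[5]=3
(2, 6): arr[2]=18 > arr[6]=7
(2, 7): arr[2]=18 > arr[7]=13
(3, 4): arr[3]=8 > arr[4]=1
(3, 5): arr[3]=8 > arr[5]=3
(3, 6): arr[3]=8 > arr[6]=7

Total inversions: 19

The array has 19 inversion(s): (0,3), (0,4), (0,5), (0,6), (0,7), (1,2), (1,3), (1,4), (1,5), (1,6), (1,7), (2,3), (2,4), (2,5), (2,6), (2,7), (3,4), (3,5), (3,6). Each pair (i,j) satisfies i < j and arr[i] > arr[j].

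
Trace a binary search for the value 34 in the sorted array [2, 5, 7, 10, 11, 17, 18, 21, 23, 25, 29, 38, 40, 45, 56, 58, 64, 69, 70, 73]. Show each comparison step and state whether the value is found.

Binary search for 34 in [2, 5, 7, 10, 11, 17, 18, 21, 23, 25, 29, 38, 40, 45, 56, 58, 64, 69, 70, 73]:

lo=0, hi=19, mid=9, arr[mid]=25 -> 25 < 34, search right half
lo=10, hi=19, mid=14, arr[mid]=56 -> 56 > 34, search left half
lo=10, hi=13, mid=11, arr[mid]=38 -> 38 > 34, search left half
lo=10, hi=10, mid=10, arr[mid]=29 -> 29 < 34, search right half
lo=11 > hi=10, target 34 not found

Binary search determines that 34 is not in the array after 4 comparisons. The search space was exhausted without finding the target.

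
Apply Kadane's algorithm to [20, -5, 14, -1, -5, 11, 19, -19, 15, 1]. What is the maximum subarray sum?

Using Kadane's algorithm on [20, -5, 14, -1, -5, 11, 19, -19, 15, 1]:

Scanning through the array:
Position 1 (value -5): max_ending_here = 15, max_so_far = 20
Position 2 (value 14): max_ending_here = 29, max_so_far = 29
Position 3 (value -1): max_ending_here = 28, max_so_far = 29
Position 4 (value -5): max_ending_here = 23, max_so_far = 29
Position 5 (value 11): max_ending_here = 34, max_so_far = 34
Position 6 (value 19): max_ending_here = 53, max_so_far = 53
Position 7 (value -19): max_ending_here = 34, max_so_far = 53
Position 8 (value 15): max_ending_here = 49, max_so_far = 53
Position 9 (value 1): max_ending_here = 50, max_so_far = 53

Maximum subarray: [20, -5, 14, -1, -5, 11, 19]
Maximum sum: 53

The maximum subarray is [20, -5, 14, -1, -5, 11, 19] with sum 53. This subarray runs from index 0 to index 6.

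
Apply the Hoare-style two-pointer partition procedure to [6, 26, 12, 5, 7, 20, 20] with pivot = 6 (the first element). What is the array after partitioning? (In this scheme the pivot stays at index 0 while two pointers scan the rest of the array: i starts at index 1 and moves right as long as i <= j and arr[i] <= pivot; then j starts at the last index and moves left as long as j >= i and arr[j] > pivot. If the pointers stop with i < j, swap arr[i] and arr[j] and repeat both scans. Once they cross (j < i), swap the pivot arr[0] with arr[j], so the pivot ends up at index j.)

Hoare-style two-pointer partition with pivot = 6:

Initial array: [6, 26, 12, 5, 7, 20, 20]

Pointers start at i = 1, j = 6.
i stops at index 1 (arr[1]=26 > 6), j stops at index 3 (arr[3]=5 <= 6): swap arr[1] and arr[3], array becomes [6, 5, 12, 26, 7, 20, 20]
i ends at 2, j ends at 1: the pointers have crossed (j < i), so scanning stops.

Swap pivot arr[0] with arr[1] to place pivot at position 1: [5, 6, 12, 26, 7, 20, 20]
Pivot position: 1

After partitioning with pivot 6, the array becomes [5, 6, 12, 26, 7, 20, 20]. The pivot is placed at index 1. All elements to the left of the pivot are <= 6, and all elements to the right are > 6.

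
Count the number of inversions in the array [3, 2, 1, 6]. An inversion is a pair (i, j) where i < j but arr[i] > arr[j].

Finding inversions in [3, 2, 1, 6]:

(0, 1): arr[0]=3 > arr[1]=2
(0, 2): arr[0]=3 > arr[2]=1
(1, 2): arr[1]=2 > arr[2]=1

Total inversions: 3

The array has 3 inversion(s): (0,1), (0,2), (1,2). Each pair (i,j) satisfies i < j and arr[i] > arr[j].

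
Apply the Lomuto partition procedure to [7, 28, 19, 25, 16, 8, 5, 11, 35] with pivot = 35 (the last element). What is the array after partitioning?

Lomuto partition with pivot = 35:

Initial array: [7, 28, 19, 25, 16, 8, 5, 11, 35]

arr[0]=7 <= 35: swap with position 0, array becomes [7, 28, 19, 25, 16, 8, 5, 11, 35]
arr[1]=28 <= 35: swap with position 1, array becomes [7, 28, 19, 25, 16, 8, 5, 11, 35]
arr[2]=19 <= 35: swap with position 2, array becomes [7, 28, 19, 25, 16, 8, 5, 11, 35]
arr[3]=25 <= 35: swap with position 3, array becomes [7, 28, 19, 25, 16, 8, 5, 11, 35]
arr[4]=16 <= 35: swap with position 4, array becomes [7, 28, 19, 25, 16, 8, 5, 11, 35]
arr[5]=8 <= 35: swap with position 5, array becomes [7, 28, 19, 25, 16, 8, 5, 11, 35]
arr[6]=5 <= 35: swap with position 6, array becomes [7, 28, 19, 25, 16, 8, 5, 11, 35]
arr[7]=11 <= 35: swap with position 7, array becomes [7, 28, 19, 25, 16, 8, 5, 11, 35]

Place pivot at position 8: [7, 28, 19, 25, 16, 8, 5, 11, 35]
Pivot position: 8

After partitioning with pivot 35, the array becomes [7, 28, 19, 25, 16, 8, 5, 11, 35]. The pivot is placed at index 8. All elements to the left of the pivot are <= 35, and all elements to the right are > 35.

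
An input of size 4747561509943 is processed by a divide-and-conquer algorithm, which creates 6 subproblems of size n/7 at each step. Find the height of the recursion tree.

For divide and conquer with division factor 7:

Problem sizes at each level:
Level 0: 4747561509943
Level 1: 678223072849
Level 2: 96889010407
Level 3: 13841287201
Level 4: 1977326743
Level 5: 282475249
Level 6: 40353607
Level 7: 5764801
Level 8: 823543
Level 9: 117649
Level 10: 16807
Level 11: 2401
Level 12: 343
Level 13: 49
Level 14: 7
Level 15: 1

The root is level 0 and the size-1 base case is level 15 (the tree spans levels 0 through 15, i.e. 16 levels counting the root), so the depth is the number of divisions: log_7(4747561509943) = 15

The recursion tree depth is log_7(4747561509943) = 15. At each level, the problem size is divided by 7, so it takes 15 divisions to reduce to a base case of size 1. The algorithm makes 6 recursive calls at each level.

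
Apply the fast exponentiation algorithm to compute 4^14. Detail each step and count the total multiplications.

Computing 4^14 by squaring (build up from 4^1; each line after the first costs one multiplication):

4^1 = 4
4^2 = (4^1)^2 = 4^2 = 16
4^3 = 4 * 4^2 = 4 * 16 = 64
4^6 = (4^3)^2 = 64^2 = 4096
4^7 = 4 * 4^6 = 4 * 4096 = 16384
4^14 = (4^7)^2 = 16384^2 = 268435456

Result: 268435456
Multiplications needed: 5 (5 lines after 4^1)

4^14 = 268435456. Using exponentiation by squaring, this requires 5 multiplications. The key idea: if the exponent is even, square the half-power; if odd, multiply by the base once.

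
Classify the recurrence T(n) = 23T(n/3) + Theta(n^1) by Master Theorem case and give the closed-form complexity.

Master Theorem for T(n) = 23T(n/3) + O(n^1):

a = 23, b = 3, c = 1
log_b(a) = log_3(23) = 2.8540

Case 1: c = 1 < log_3(23) = 2.8540
T(n) = O(n^(log_3 23))

For T(n) = 23T(n/3) + O(n^1): log_3(23) = 2.8540. This is Case 1 of the Master Theorem (c < log_b(a), work dominated by leaves), giving O(n^(log_3 23)).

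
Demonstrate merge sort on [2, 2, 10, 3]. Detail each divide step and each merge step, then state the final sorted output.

Merge sort trace:

Split: [2, 2, 10, 3] -> [2, 2] and [10, 3]
  Split: [2, 2] -> [2] and [2]
  Merge: [2] + [2] -> [2, 2]
  Split: [10, 3] -> [10] and [3]
  Merge: [10] + [3] -> [3, 10]
Merge: [2, 2] + [3, 10] -> [2, 2, 3, 10]

Final sorted array: [2, 2, 3, 10]

The merge sort proceeds by recursively splitting the array and merging sorted halves.
After all merges, the sorted array is [2, 2, 3, 10].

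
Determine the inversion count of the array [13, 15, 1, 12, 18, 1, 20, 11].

Finding inversions in [13, 15, 1, 12, 18, 1, 20, 11]:

(0, 2): arr[0]=13 > arr[2]=1
(0, 3): arr[0]=13 > arr[3]=12
(0, 5): arr[0]=13 > arr[5]=1
(0, 7): arr[0]=13 > arr[7]=11
(1, 2): arr[1]=15 > arr[2]=1
(1, 3): arr[1]=15 > arr[3]=12
(1, 5): arr[1]=15 > arr[5]=1
(1, 7): arr[1]=15 > arr[7]=11
(3, 5): arr[3]=12 > arr[5]=1
(3, 7): arr[3]=12 > arr[7]=11
(4, 5): arr[4]=18 > arr[5]=1
(4, 7): arr[4]=18 > arr[7]=11
(6, 7): arr[6]=20 > arr[7]=11

Total inversions: 13

The array has 13 inversion(s): (0,2), (0,3), (0,5), (0,7), (1,2), (1,3), (1,5), (1,7), (3,5), (3,7), (4,5), (4,7), (6,7). Each pair (i,j) satisfies i < j and arr[i] > arr[j].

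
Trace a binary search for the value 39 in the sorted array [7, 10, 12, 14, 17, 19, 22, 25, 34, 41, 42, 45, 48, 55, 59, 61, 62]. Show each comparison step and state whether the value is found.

Binary search for 39 in [7, 10, 12, 14, 17, 19, 22, 25, 34, 41, 42, 45, 48, 55, 59, 61, 62]:

lo=0, hi=16, mid=8, arr[mid]=34 -> 34 < 39, search right half
lo=9, hi=16, mid=12, arr[mid]=48 -> 48 > 39, search left half
lo=9, hi=11, mid=10, arr[mid]=42 -> 42 > 39, search left half
lo=9, hi=9, mid=9, arr[mid]=41 -> 41 > 39, search left half
lo=9 > hi=8, target 39 not found

Binary search determines that 39 is not in the array after 4 comparisons. The search space was exhausted without finding the target.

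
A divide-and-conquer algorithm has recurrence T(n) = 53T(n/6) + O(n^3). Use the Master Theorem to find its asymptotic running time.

Master Theorem for T(n) = 53T(n/6) + O(n^3):

a = 53, b = 6, c = 3
log_b(a) = log_6(53) = 2.2159

Case 3: c = 3 > log_6(53) = 2.2159
T(n) = O(n^3) = O(n^3)

For T(n) = 53T(n/6) + O(n^3): log_6(53) = 2.2159. This is Case 3 of the Master Theorem (c > log_b(a), work dominated by root), giving O(n^3).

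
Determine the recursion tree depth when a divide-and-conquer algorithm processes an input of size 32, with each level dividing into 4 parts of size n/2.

For divide and conquer with division factor 2:

Problem sizes at each level:
Level 0: 32
Level 1: 16
Level 2: 8
Level 3: 4
Level 4: 2
Level 5: 1

The root is level 0 and the size-1 base case is level 5 (the tree spans levels 0 through 5, i.e. 6 levels counting the root), so the depth is the number of divisions: log_2(32) = 5

The recursion tree depth is log_2(32) = 5. At each level, the problem size is divided by 2, so it takes 5 divisions to reduce to a base case of size 1. The algorithm makes 4 recursive calls at each level.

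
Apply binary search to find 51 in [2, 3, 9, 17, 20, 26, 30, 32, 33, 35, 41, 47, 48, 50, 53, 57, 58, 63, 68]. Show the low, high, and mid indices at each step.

Binary search for 51 in [2, 3, 9, 17, 20, 26, 30, 32, 33, 35, 41, 47, 48, 50, 53, 57, 58, 63, 68]:

lo=0, hi=18, mid=9, arr[mid]=35 -> 35 < 51, search right half
lo=10, hi=18, mid=14, arr[mid]=53 -> 53 > 51, search left half
lo=10, hi=13, mid=11, arr[mid]=47 -> 47 < 51, search right half
lo=12, hi=13, mid=12, arr[mid]=48 -> 48 < 51, search right half
lo=13, hi=13, mid=13, arr[mid]=50 -> 50 < 51, search right half
lo=14 > hi=13, target 51 not found

Binary search determines that 51 is not in the array after 5 comparisons. The search space was exhausted without finding the target.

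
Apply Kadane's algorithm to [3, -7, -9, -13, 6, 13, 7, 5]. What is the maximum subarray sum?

Using Kadane's algorithm on [3, -7, -9, -13, 6, 13, 7, 5]:

Scanning through the array:
Position 1 (value -7): max_ending_here = -4, max_so_far = 3
Position 2 (value -9): max_ending_here = -9, max_so_far = 3
Position 3 (value -13): max_ending_here = -13, max_so_far = 3
Position 4 (value 6): max_ending_here = 6, max_so_far = 6
Position 5 (value 13): max_ending_here = 19, max_so_far = 19
Position 6 (value 7): max_ending_here = 26, max_so_far = 26
Position 7 (value 5): max_ending_here = 31, max_so_far = 31

Maximum subarray: [6, 13, 7, 5]
Maximum sum: 31

The maximum subarray is [6, 13, 7, 5] with sum 31. This subarray runs from index 4 to index 7.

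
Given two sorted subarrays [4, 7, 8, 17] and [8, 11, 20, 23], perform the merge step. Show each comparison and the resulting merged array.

Merging process:

Compare 4 vs 8: take 4 from left. Merged: [4]
Compare 7 vs 8: take 7 from left. Merged: [4, 7]
Compare 8 vs 8: take 8 from left. Merged: [4, 7, 8]
Compare 17 vs 8: take 8 from right. Merged: [4, 7, 8, 8]
Compare 17 vs 11: take 11 from right. Merged: [4, 7, 8, 8, 11]
Compare 17 vs 20: take 17 from left. Merged: [4, 7, 8, 8, 11, 17]
Append remaining from right: [20, 23]. Merged: [4, 7, 8, 8, 11, 17, 20, 23]

Final merged array: [4, 7, 8, 8, 11, 17, 20, 23]
Total comparisons: 6

The merged array is [4, 7, 8, 8, 11, 17, 20, 23], requiring 6 comparisons. The merge step runs in O(n) time where n is the total number of elements.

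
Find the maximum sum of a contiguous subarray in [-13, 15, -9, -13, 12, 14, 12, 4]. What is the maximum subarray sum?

Using Kadane's algorithm on [-13, 15, -9, -13, 12, 14, 12, 4]:

Scanning through the array:
Position 1 (value 15): max_ending_here = 15, max_so_far = 15
Position 2 (value -9): max_ending_here = 6, max_so_far = 15
Position 3 (value -13): max_ending_here = -7, max_so_far = 15
Position 4 (value 12): max_ending_here = 12, max_so_far = 15
Position 5 (value 14): max_ending_here = 26, max_so_far = 26
Position 6 (value 12): max_ending_here = 38, max_so_far = 38
Position 7 (value 4): max_ending_here = 42, max_so_far = 42

Maximum subarray: [12, 14, 12, 4]
Maximum sum: 42

The maximum subarray is [12, 14, 12, 4] with sum 42. This subarray runs from index 4 to index 7.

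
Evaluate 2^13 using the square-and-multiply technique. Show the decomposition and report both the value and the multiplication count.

Computing 2^13 by squaring (build up from 2^1; each line after the first costs one multiplication):

2^1 = 2
2^2 = (2^1)^2 = 2^2 = 4
2^3 = 2 * 2^2 = 2 * 4 = 8
2^6 = (2^3)^2 = 8^2 = 64
2^12 = (2^6)^2 = 64^2 = 4096
2^13 = 2 * 2^12 = 2 * 4096 = 8192

Result: 8192
Multiplications needed: 5 (5 lines after 2^1)

2^13 = 8192. Using exponentiation by squaring, this requires 5 multiplications. The key idea: if the exponent is even, square the half-power; if odd, multiply by the base once.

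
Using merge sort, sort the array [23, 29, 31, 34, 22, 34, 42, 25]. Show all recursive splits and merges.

Merge sort trace:

Split: [23, 29, 31, 34, 22, 34, 42, 25] -> [23, 29, 31, 34] and [22, 34, 42, 25]
  Split: [23, 29, 31, 34] -> [23, 29] and [31, 34]
    Split: [23, 29] -> [23] and [29]
    Merge: [23] + [29] -> [23, 29]
    Split: [31, 34] -> [31] and [34]
    Merge: [31] + [34] -> [31, 34]
  Merge: [23, 29] + [31, 34] -> [23, 29, 31, 34]
  Split: [22, 34, 42, 25] -> [22, 34] and [42, 25]
    Split: [22, 34] -> [22] and [34]
    Merge: [22] + [34] -> [22, 34]
    Split: [42, 25] -> [42] and [25]
    Merge: [42] + [25] -> [25, 42]
  Merge: [22, 34] + [25, 42] -> [22, 25, 34, 42]
Merge: [23, 29, 31, 34] + [22, 25, 34, 42] -> [22, 23, 25, 29, 31, 34, 34, 42]

Final sorted array: [22, 23, 25, 29, 31, 34, 34, 42]

The merge sort proceeds by recursively splitting the array and merging sorted halves.
After all merges, the sorted array is [22, 23, 25, 29, 31, 34, 34, 42].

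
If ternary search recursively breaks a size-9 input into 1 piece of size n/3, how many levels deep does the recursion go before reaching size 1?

For divide and conquer with division factor 3:

Problem sizes at each level:
Level 0: 9
Level 1: 3
Level 2: 1

The root is level 0 and the size-1 base case is level 2 (the tree spans levels 0 through 2, i.e. 3 levels counting the root), so the depth is the number of divisions: log_3(9) = 2

The recursion tree depth is log_3(9) = 2. At each level, the problem size is divided by 3, so it takes 2 divisions to reduce to a base case of size 1. The algorithm makes 1 recursive call at each level.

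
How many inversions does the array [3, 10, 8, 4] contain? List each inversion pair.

Finding inversions in [3, 10, 8, 4]:

(1, 2): arr[1]=10 > arr[2]=8
(1, 3): arr[1]=10 > arr[3]=4
(2, 3): arr[2]=8 > arr[3]=4

Total inversions: 3

The array has 3 inversion(s): (1,2), (1,3), (2,3). Each pair (i,j) satisfies i < j and arr[i] > arr[j].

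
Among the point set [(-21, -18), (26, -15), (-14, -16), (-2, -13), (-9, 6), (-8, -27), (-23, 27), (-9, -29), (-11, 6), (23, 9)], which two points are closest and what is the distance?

Computing all pairwise distances among 10 points:

d((-21, -18), (26, -15)) = 47.0956
d((-21, -18), (-14, -16)) = 7.2801
d((-21, -18), (-2, -13)) = 19.6469
d((-21, -18), (-9, 6)) = 26.8328
d((-21, -18), (-8, -27)) = 15.8114
d((-21, -18), (-23, 27)) = 45.0444
d((-21, -18), (-9, -29)) = 16.2788
d((-21, -18), (-11, 6)) = 26.0
d((-21, -18), (23, 9)) = 51.6236
d((26, -15), (-14, -16)) = 40.0125
d((26, -15), (-2, -13)) = 28.0713
d((26, -15), (-9, 6)) = 40.8167
d((26, -15), (-8, -27)) = 36.0555
d((26, -15), (-23, 27)) = 64.5368
d((26, -15), (-9, -29)) = 37.6962
d((26, -15), (-11, 6)) = 42.5441
d((26, -15), (23, 9)) = 24.1868
d((-14, -16), (-2, -13)) = 12.3693
d((-14, -16), (-9, 6)) = 22.561
d((-14, -16), (-8, -27)) = 12.53
d((-14, -16), (-23, 27)) = 43.9318
d((-14, -16), (-9, -29)) = 13.9284
d((-14, -16), (-11, 6)) = 22.2036
d((-14, -16), (23, 9)) = 44.6542
d((-2, -13), (-9, 6)) = 20.2485
d((-2, -13), (-8, -27)) = 15.2315
d((-2, -13), (-23, 27)) = 45.1774
d((-2, -13), (-9, -29)) = 17.4642
d((-2, -13), (-11, 6)) = 21.0238
d((-2, -13), (23, 9)) = 33.3017
d((-9, 6), (-8, -27)) = 33.0151
d((-9, 6), (-23, 27)) = 25.2389
d((-9, 6), (-9, -29)) = 35.0
d((-9, 6), (-11, 6)) = 2.0 <-- minimum
d((-9, 6), (23, 9)) = 32.1403
d((-8, -27), (-23, 27)) = 56.0446
d((-8, -27), (-9, -29)) = 2.2361
d((-8, -27), (-11, 6)) = 33.1361
d((-8, -27), (23, 9)) = 47.5079
d((-23, 27), (-9, -29)) = 57.7235
d((-23, 27), (-11, 6)) = 24.1868
d((-23, 27), (23, 9)) = 49.3964
d((-9, -29), (-11, 6)) = 35.0571
d((-9, -29), (23, 9)) = 49.679
d((-11, 6), (23, 9)) = 34.1321

Closest pair: (-9, 6) and (-11, 6) with distance 2.0

The closest pair is (-9, 6) and (-11, 6) with Euclidean distance 2.0. For 10 points, brute-force pairwise comparison is shown above. For large n, the divide-and-conquer algorithm (sort by x, recurse on halves, check the dividing strip) achieves O(n log n).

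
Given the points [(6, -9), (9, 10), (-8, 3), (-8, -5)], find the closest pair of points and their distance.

Computing all pairwise distances among 4 points:

d((6, -9), (9, 10)) = 19.2354
d((6, -9), (-8, 3)) = 18.4391
d((6, -9), (-8, -5)) = 14.5602
d((9, 10), (-8, 3)) = 18.3848
d((9, 10), (-8, -5)) = 22.6716
d((-8, 3), (-8, -5)) = 8.0 <-- minimum

Closest pair: (-8, 3) and (-8, -5) with distance 8.0

The closest pair is (-8, 3) and (-8, -5) with Euclidean distance 8.0. For 4 points, brute-force pairwise comparison is shown above. For large n, the divide-and-conquer algorithm (sort by x, recurse on halves, check the dividing strip) achieves O(n log n).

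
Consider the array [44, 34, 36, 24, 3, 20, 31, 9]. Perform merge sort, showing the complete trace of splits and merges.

Merge sort trace:

Split: [44, 34, 36, 24, 3, 20, 31, 9] -> [44, 34, 36, 24] and [3, 20, 31, 9]
  Split: [44, 34, 36, 24] -> [44, 34] and [36, 24]
    Split: [44, 34] -> [44] and [34]
    Merge: [44] + [34] -> [34, 44]
    Split: [36, 24] -> [36] and [24]
    Merge: [36] + [24] -> [24, 36]
  Merge: [34, 44] + [24, 36] -> [24, 34, 36, 44]
  Split: [3, 20, 31, 9] -> [3, 20] and [31, 9]
    Split: [3, 20] -> [3] and [20]
    Merge: [3] + [20] -> [3, 20]
    Split: [31, 9] -> [31] and [9]
    Merge: [31] + [9] -> [9, 31]
  Merge: [3, 20] + [9, 31] -> [3, 9, 20, 31]
Merge: [24, 34, 36, 44] + [3, 9, 20, 31] -> [3, 9, 20, 24, 31, 34, 36, 44]

Final sorted array: [3, 9, 20, 24, 31, 34, 36, 44]

The merge sort proceeds by recursively splitting the array and merging sorted halves.
After all merges, the sorted array is [3, 9, 20, 24, 31, 34, 36, 44].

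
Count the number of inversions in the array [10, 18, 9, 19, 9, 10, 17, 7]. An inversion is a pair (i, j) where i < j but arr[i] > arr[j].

Finding inversions in [10, 18, 9, 19, 9, 10, 17, 7]:

(0, 2): arr[0]=10 > arr[2]=9
(0, 4): arr[0]=10 > arr[4]=9
(0, 7): arr[0]=10 > arr[7]=7
(1, 2): arr[1]=18 > arr[2]=9
(1, 4): arr[1]=18 > arr[4]=9
(1, 5): arr[1]=18 > arr[5]=10
(1, 6): arr[1]=18 > arr[6]=17
(1, 7): arr[1]=18 > arr[7]=7
(2, 7): arr[2]=9 > arr[7]=7
(3, 4): arr[3]=19 > arr[4]=9
(3, 5): arr[3]=19 > arr[5]=10
(3, 6): arr[3]=19 > arr[6]=17
(3, 7): arr[3]=19 > arr[7]=7
(4, 7): arr[4]=9 > arr[7]=7
(5, 7): arr[5]=10 > arr[7]=7
(6, 7): arr[6]=17 > arr[7]=7

Total inversions: 16

The array has 16 inversion(s): (0,2), (0,4), (0,7), (1,2), (1,4), (1,5), (1,6), (1,7), (2,7), (3,4), (3,5), (3,6), (3,7), (4,7), (5,7), (6,7). Each pair (i,j) satisfies i < j and arr[i] > arr[j].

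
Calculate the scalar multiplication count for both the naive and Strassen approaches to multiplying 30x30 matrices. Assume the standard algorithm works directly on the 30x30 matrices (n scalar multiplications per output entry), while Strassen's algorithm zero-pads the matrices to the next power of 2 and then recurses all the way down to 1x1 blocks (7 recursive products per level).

Matrix multiplication for 30x30 matrices:

Strassen's algorithm requires power-of-2 dimensions. Pad 30x30 to 32x32 (next power of 2).

Standard algorithm: 30^3 = 27000 multiplications
Strassen's algorithm: 7^(log2(32)) = 7^5 = 16807 multiplications
Savings: 27000 - 16807 = 10193 multiplications

Standard: 27000 multiplications (30^3). Strassen: 16807 multiplications (7^5, after padding to 32x32). Strassen reduces 8 recursive multiplications to 7 at each level.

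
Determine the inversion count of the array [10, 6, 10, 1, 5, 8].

Finding inversions in [10, 6, 10, 1, 5, 8]:

(0, 1): arr[0]=10 > arr[1]=6
(0, 3): arr[0]=10 > arr[3]=1
(0, 4): arr[0]=10 > arr[4]=5
(0, 5): arr[0]=10 > arr[5]=8
(1, 3): arr[1]=6 > arr[3]=1
(1, 4): arr[1]=6 > arr[4]=5
(2, 3): arr[2]=10 > arr[3]=1
(2, 4): arr[2]=10 > arr[4]=5
(2, 5): arr[2]=10 > arr[5]=8

Total inversions: 9

The array has 9 inversion(s): (0,1), (0,3), (0,4), (0,5), (1,3), (1,4), (2,3), (2,4), (2,5). Each pair (i,j) satisfies i < j and arr[i] > arr[j].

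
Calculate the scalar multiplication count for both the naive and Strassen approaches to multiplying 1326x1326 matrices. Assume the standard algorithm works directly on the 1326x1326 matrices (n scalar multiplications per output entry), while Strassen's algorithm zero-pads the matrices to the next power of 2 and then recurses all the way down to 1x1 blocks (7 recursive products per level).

Matrix multiplication for 1326x1326 matrices:

Strassen's algorithm requires power-of-2 dimensions. Pad 1326x1326 to 2048x2048 (next power of 2).

Standard algorithm: 1326^3 = 2331473976 multiplications
Strassen's algorithm: 7^(log2(2048)) = 7^11 = 1977326743 multiplications
Savings: 2331473976 - 1977326743 = 354147233 multiplications

Standard: 2331473976 multiplications (1326^3). Strassen: 1977326743 multiplications (7^11, after padding to 2048x2048). Strassen reduces 8 recursive multiplications to 7 at each level.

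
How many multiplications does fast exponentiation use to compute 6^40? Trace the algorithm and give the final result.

Computing 6^40 by squaring (build up from 6^1; each line after the first costs one multiplication):

6^1 = 6
6^2 = (6^1)^2 = 6^2 = 36
6^4 = (6^2)^2 = 36^2 = 1296
6^5 = 6 * 6^4 = 6 * 1296 = 7776
6^10 = (6^5)^2 = 7776^2 = 60466176
6^20 = (6^10)^2 = 60466176^2 = 3656158440062976
6^40 = (6^20)^2 = 3656158440062976^2 = 13367494538843734067838845976576

Result: 13367494538843734067838845976576
Multiplications needed: 6 (6 lines after 6^1)

6^40 = 13367494538843734067838845976576. Using exponentiation by squaring, this requires 6 multiplications. The key idea: if the exponent is even, square the half-power; if odd, multiply by the base once.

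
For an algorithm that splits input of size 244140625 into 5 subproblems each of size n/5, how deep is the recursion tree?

For divide and conquer with division factor 5:

Problem sizes at each level:
Level 0: 244140625
Level 1: 48828125
Level 2: 9765625
Level 3: 1953125
Level 4: 390625
Level 5: 78125
Level 6: 15625
Level 7: 3125
Level 8: 625
Level 9: 125
Level 10: 25
Level 11: 5
Level 12: 1

The root is level 0 and the size-1 base case is level 12 (the tree spans levels 0 through 12, i.e. 13 levels counting the root), so the depth is the number of divisions: log_5(244140625) = 12

The recursion tree depth is log_5(244140625) = 12. At each level, the problem size is divided by 5, so it takes 12 divisions to reduce to a base case of size 1. The algorithm makes 5 recursive calls at each level.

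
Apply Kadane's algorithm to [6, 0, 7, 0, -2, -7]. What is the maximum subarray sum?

Using Kadane's algorithm on [6, 0, 7, 0, -2, -7]:

Scanning through the array:
Position 1 (value 0): max_ending_here = 6, max_so_far = 6
Position 2 (value 7): max_ending_here = 13, max_so_far = 13
Position 3 (value 0): max_ending_here = 13, max_so_far = 13
Position 4 (value -2): max_ending_here = 11, max_so_far = 13
Position 5 (value -7): max_ending_here = 4, max_so_far = 13

Maximum subarray: [6, 0, 7]
Maximum sum: 13

The maximum subarray is [6, 0, 7] with sum 13. This subarray runs from index 0 to index 2.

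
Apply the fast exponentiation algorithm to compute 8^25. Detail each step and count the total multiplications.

Computing 8^25 by squaring (build up from 8^1; each line after the first costs one multiplication):

8^1 = 8
8^2 = (8^1)^2 = 8^2 = 64
8^3 = 8 * 8^2 = 8 * 64 = 512
8^6 = (8^3)^2 = 512^2 = 262144
8^12 = (8^6)^2 = 262144^2 = 68719476736
8^24 = (8^12)^2 = 68719476736^2 = 4722366482869645213696
8^25 = 8 * 8^24 = 8 * 4722366482869645213696 = 37778931862957161709568

Result: 37778931862957161709568
Multiplications needed: 6 (6 lines after 8^1)

8^25 = 37778931862957161709568. Using exponentiation by squaring, this requires 6 multiplications. The key idea: if the exponent is even, square the half-power; if odd, multiply by the base once.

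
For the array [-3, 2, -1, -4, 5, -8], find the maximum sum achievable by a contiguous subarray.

Using Kadane's algorithm on [-3, 2, -1, -4, 5, -8]:

Scanning through the array:
Position 1 (value 2): max_ending_here = 2, max_so_far = 2
Position 2 (value -1): max_ending_here = 1, max_so_far = 2
Position 3 (value -4): max_ending_here = -3, max_so_far = 2
Position 4 (value 5): max_ending_here = 5, max_so_far = 5
Position 5 (value -8): max_ending_here = -3, max_so_far = 5

Maximum subarray: [5]
Maximum sum: 5

The maximum subarray is [5] with sum 5. This subarray runs from index 4 to index 4.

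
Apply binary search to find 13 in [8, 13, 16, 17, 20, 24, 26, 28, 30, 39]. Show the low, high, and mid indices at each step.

Binary search for 13 in [8, 13, 16, 17, 20, 24, 26, 28, 30, 39]:

lo=0, hi=9, mid=4, arr[mid]=20 -> 20 > 13, search left half
lo=0, hi=3, mid=1, arr[mid]=13 -> Found target at index 1!

Binary search finds 13 at index 1 after 2 comparisons. The search repeatedly halves the search space by comparing with the middle element.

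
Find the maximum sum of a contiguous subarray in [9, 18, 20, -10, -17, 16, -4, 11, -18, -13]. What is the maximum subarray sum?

Using Kadane's algorithm on [9, 18, 20, -10, -17, 16, -4, 11, -18, -13]:

Scanning through the array:
Position 1 (value 18): max_ending_here = 27, max_so_far = 27
Position 2 (value 20): max_ending_here = 47, max_so_far = 47
Position 3 (value -10): max_ending_here = 37, max_so_far = 47
Position 4 (value -17): max_ending_here = 20, max_so_far = 47
Position 5 (value 16): max_ending_here = 36, max_so_far = 47
Position 6 (value -4): max_ending_here = 32, max_so_far = 47
Position 7 (value 11): max_ending_here = 43, max_so_far = 47
Position 8 (value -18): max_ending_here = 25, max_so_far = 47
Position 9 (value -13): max_ending_here = 12, max_so_far = 47

Maximum subarray: [9, 18, 20]
Maximum sum: 47

The maximum subarray is [9, 18, 20] with sum 47. This subarray runs from index 0 to index 2.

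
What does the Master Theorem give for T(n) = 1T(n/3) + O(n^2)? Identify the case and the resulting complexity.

Master Theorem for T(n) = 1T(n/3) + O(n^2):

a = 1, b = 3, c = 2
log_b(a) = log_3(1) = 0.0000

Case 3: c = 2 > log_3(1) = 0.0000
T(n) = O(n^2) = O(n^2)

For T(n) = 1T(n/3) + O(n^2): log_3(1) = 0.0000. This is Case 3 of the Master Theorem (c > log_b(a), work dominated by root), giving O(n^2).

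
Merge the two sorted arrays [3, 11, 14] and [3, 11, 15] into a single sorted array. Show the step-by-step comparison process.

Merging process:

Compare 3 vs 3: take 3 from left. Merged: [3]
Compare 11 vs 3: take 3 from right. Merged: [3, 3]
Compare 11 vs 11: take 11 from left. Merged: [3, 3, 11]
Compare 14 vs 11: take 11 from right. Merged: [3, 3, 11, 11]
Compare 14 vs 15: take 14 from left. Merged: [3, 3, 11, 11, 14]
Append remaining from right: [15]. Merged: [3, 3, 11, 11, 14, 15]

Final merged array: [3, 3, 11, 11, 14, 15]
Total comparisons: 5

The merged array is [3, 3, 11, 11, 14, 15], requiring 5 comparisons. The merge step runs in O(n) time where n is the total number of elements.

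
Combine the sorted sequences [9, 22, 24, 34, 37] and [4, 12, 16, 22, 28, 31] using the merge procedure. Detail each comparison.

Merging process:

Compare 9 vs 4: take 4 from right. Merged: [4]
Compare 9 vs 12: take 9 from left. Merged: [4, 9]
Compare 22 vs 12: take 12 from right. Merged: [4, 9, 12]
Compare 22 vs 16: take 16 from right. Merged: [4, 9, 12, 16]
Compare 22 vs 22: take 22 from left. Merged: [4, 9, 12, 16, 22]
Compare 24 vs 22: take 22 from right. Merged: [4, 9, 12, 16, 22, 22]
Compare 24 vs 28: take 24 from left. Merged: [4, 9, 12, 16, 22, 22, 24]
Compare 34 vs 28: take 28 from right. Merged: [4, 9, 12, 16, 22, 22, 24, 28]
Compare 34 vs 31: take 31 from right. Merged: [4, 9, 12, 16, 22, 22, 24, 28, 31]
Append remaining from left: [34, 37]. Merged: [4, 9, 12, 16, 22, 22, 24, 28, 31, 34, 37]

Final merged array: [4, 9, 12, 16, 22, 22, 24, 28, 31, 34, 37]
Total comparisons: 9

The merged array is [4, 9, 12, 16, 22, 22, 24, 28, 31, 34, 37], requiring 9 comparisons. The merge step runs in O(n) time where n is the total number of elements.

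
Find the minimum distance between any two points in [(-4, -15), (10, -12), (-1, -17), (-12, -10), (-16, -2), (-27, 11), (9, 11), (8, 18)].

Computing all pairwise distances among 8 points:

d((-4, -15), (10, -12)) = 14.3178
d((-4, -15), (-1, -17)) = 3.6056 <-- minimum
d((-4, -15), (-12, -10)) = 9.434
d((-4, -15), (-16, -2)) = 17.6918
d((-4, -15), (-27, 11)) = 34.7131
d((-4, -15), (9, 11)) = 29.0689
d((-4, -15), (8, 18)) = 35.1141
d((10, -12), (-1, -17)) = 12.083
d((10, -12), (-12, -10)) = 22.0907
d((10, -12), (-16, -2)) = 27.8568
d((10, -12), (-27, 11)) = 43.566
d((10, -12), (9, 11)) = 23.0217
d((10, -12), (8, 18)) = 30.0666
d((-1, -17), (-12, -10)) = 13.0384
d((-1, -17), (-16, -2)) = 21.2132
d((-1, -17), (-27, 11)) = 38.2099
d((-1, -17), (9, 11)) = 29.7321
d((-1, -17), (8, 18)) = 36.1386
d((-12, -10), (-16, -2)) = 8.9443
d((-12, -10), (-27, 11)) = 25.807
d((-12, -10), (9, 11)) = 29.6985
d((-12, -10), (8, 18)) = 34.4093
d((-16, -2), (-27, 11)) = 17.0294
d((-16, -2), (9, 11)) = 28.178
d((-16, -2), (8, 18)) = 31.241
d((-27, 11), (9, 11)) = 36.0
d((-27, 11), (8, 18)) = 35.6931
d((9, 11), (8, 18)) = 7.0711

Closest pair: (-4, -15) and (-1, -17) with distance 3.6056

The closest pair is (-4, -15) and (-1, -17) with Euclidean distance 3.6056. For 8 points, brute-force pairwise comparison is shown above. For large n, the divide-and-conquer algorithm (sort by x, recurse on halves, check the dividing strip) achieves O(n log n).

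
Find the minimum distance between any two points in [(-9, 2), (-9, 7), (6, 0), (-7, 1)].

Computing all pairwise distances among 4 points:

d((-9, 2), (-9, 7)) = 5.0
d((-9, 2), (6, 0)) = 15.1327
d((-9, 2), (-7, 1)) = 2.2361 <-- minimum
d((-9, 7), (6, 0)) = 16.5529
d((-9, 7), (-7, 1)) = 6.3246
d((6, 0), (-7, 1)) = 13.0384

Closest pair: (-9, 2) and (-7, 1) with distance 2.2361

The closest pair is (-9, 2) and (-7, 1) with Euclidean distance 2.2361. For 4 points, brute-force pairwise comparison is shown above. For large n, the divide-and-conquer algorithm (sort by x, recurse on halves, check the dividing strip) achieves O(n log n).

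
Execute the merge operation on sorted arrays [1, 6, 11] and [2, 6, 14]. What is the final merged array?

Merging process:

Compare 1 vs 2: take 1 from left. Merged: [1]
Compare 6 vs 2: take 2 from right. Merged: [1, 2]
Compare 6 vs 6: take 6 from left. Merged: [1, 2, 6]
Compare 11 vs 6: take 6 from right. Merged: [1, 2, 6, 6]
Compare 11 vs 14: take 11 from left. Merged: [1, 2, 6, 6, 11]
Append remaining from right: [14]. Merged: [1, 2, 6, 6, 11, 14]

Final merged array: [1, 2, 6, 6, 11, 14]
Total comparisons: 5

The merged array is [1, 2, 6, 6, 11, 14], requiring 5 comparisons. The merge step runs in O(n) time where n is the total number of elements.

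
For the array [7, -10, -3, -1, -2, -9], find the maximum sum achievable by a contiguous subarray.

Using Kadane's algorithm on [7, -10, -3, -1, -2, -9]:

Scanning through the array:
Position 1 (value -10): max_ending_here = -3, max_so_far = 7
Position 2 (value -3): max_ending_here = -3, max_so_far = 7
Position 3 (value -1): max_ending_here = -1, max_so_far = 7
Position 4 (value -2): max_ending_here = -2, max_so_far = 7
Position 5 (value -9): max_ending_here = -9, max_so_far = 7

Maximum subarray: [7]
Maximum sum: 7

The maximum subarray is [7] with sum 7. This subarray runs from index 0 to index 0.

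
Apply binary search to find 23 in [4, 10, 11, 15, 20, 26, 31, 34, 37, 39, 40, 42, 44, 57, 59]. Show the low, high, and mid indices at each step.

Binary search for 23 in [4, 10, 11, 15, 20, 26, 31, 34, 37, 39, 40, 42, 44, 57, 59]:

lo=0, hi=14, mid=7, arr[mid]=34 -> 34 > 23, search left half
lo=0, hi=6, mid=3, arr[mid]=15 -> 15 < 23, search right half
lo=4, hi=6, mid=5, arr[mid]=26 -> 26 > 23, search left half
lo=4, hi=4, mid=4, arr[mid]=20 -> 20 < 23, search right half
lo=5 > hi=4, target 23 not found

Binary search determines that 23 is not in the array after 4 comparisons. The search space was exhausted without finding the target.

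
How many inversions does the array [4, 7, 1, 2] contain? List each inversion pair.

Finding inversions in [4, 7, 1, 2]:

(0, 2): arr[0]=4 > arr[2]=1
(0, 3): arr[0]=4 > arr[3]=2
(1, 2): arr[1]=7 > arr[2]=1
(1, 3): arr[1]=7 > arr[3]=2

Total inversions: 4

The array has 4 inversion(s): (0,2), (0,3), (1,2), (1,3). Each pair (i,j) satisfies i < j and arr[i] > arr[j].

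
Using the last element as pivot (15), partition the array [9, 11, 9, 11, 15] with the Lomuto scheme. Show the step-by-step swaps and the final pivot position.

Lomuto partition with pivot = 15:

Initial array: [9, 11, 9, 11, 15]

arr[0]=9 <= 15: swap with position 0, array becomes [9, 11, 9, 11, 15]
arr[1]=11 <= 15: swap with position 1, array becomes [9, 11, 9, 11, 15]
arr[2]=9 <= 15: swap with position 2, array becomes [9, 11, 9, 11, 15]
arr[3]=11 <= 15: swap with position 3, array becomes [9, 11, 9, 11, 15]

Place pivot at position 4: [9, 11, 9, 11, 15]
Pivot position: 4

After partitioning with pivot 15, the array becomes [9, 11, 9, 11, 15]. The pivot is placed at index 4. All elements to the left of the pivot are <= 15, and all elements to the right are > 15.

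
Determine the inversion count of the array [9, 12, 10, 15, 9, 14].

Finding inversions in [9, 12, 10, 15, 9, 14]:

(1, 2): arr[1]=12 > arr[2]=10
(1, 4): arr[1]=12 > arr[4]=9
(2, 4): arr[2]=10 > arr[4]=9
(3, 4): arr[3]=15 > arr[4]=9
(3, 5): arr[3]=15 > arr[5]=14

Total inversions: 5

The array has 5 inversion(s): (1,2), (1,4), (2,4), (3,4), (3,5). Each pair (i,j) satisfies i < j and arr[i] > arr[j].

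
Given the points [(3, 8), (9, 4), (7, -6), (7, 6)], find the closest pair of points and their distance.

Computing all pairwise distances among 4 points:

d((3, 8), (9, 4)) = 7.2111
d((3, 8), (7, -6)) = 14.5602
d((3, 8), (7, 6)) = 4.4721
d((9, 4), (7, -6)) = 10.198
d((9, 4), (7, 6)) = 2.8284 <-- minimum
d((7, -6), (7, 6)) = 12.0

Closest pair: (9, 4) and (7, 6) with distance 2.8284

The closest pair is (9, 4) and (7, 6) with Euclidean distance 2.8284. For 4 points, brute-force pairwise comparison is shown above. For large n, the divide-and-conquer algorithm (sort by x, recurse on halves, check the dividing strip) achieves O(n log n).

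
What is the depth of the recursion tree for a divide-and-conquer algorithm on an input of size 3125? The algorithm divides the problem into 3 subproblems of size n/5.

For divide and conquer with division factor 5:

Problem sizes at each level:
Level 0: 3125
Level 1: 625
Level 2: 125
Level 3: 25
Level 4: 5
Level 5: 1

The root is level 0 and the size-1 base case is level 5 (the tree spans levels 0 through 5, i.e. 6 levels counting the root), so the depth is the number of divisions: log_5(3125) = 5

The recursion tree depth is log_5(3125) = 5. At each level, the problem size is divided by 5, so it takes 5 divisions to reduce to a base case of size 1. The algorithm makes 3 recursive calls at each level.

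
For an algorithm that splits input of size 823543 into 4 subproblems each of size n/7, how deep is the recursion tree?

For divide and conquer with division factor 7:

Problem sizes at each level:
Level 0: 823543
Level 1: 117649
Level 2: 16807
Level 3: 2401
Level 4: 343
Level 5: 49
Level 6: 7
Level 7: 1

The root is level 0 and the size-1 base case is level 7 (the tree spans levels 0 through 7, i.e. 8 levels counting the root), so the depth is the number of divisions: log_7(823543) = 7

The recursion tree depth is log_7(823543) = 7. At each level, the problem size is divided by 7, so it takes 7 divisions to reduce to a base case of size 1. The algorithm makes 4 recursive calls at each level.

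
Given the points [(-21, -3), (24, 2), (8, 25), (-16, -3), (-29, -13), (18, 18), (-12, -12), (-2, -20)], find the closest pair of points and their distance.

Computing all pairwise distances among 8 points:

d((-21, -3), (24, 2)) = 45.2769
d((-21, -3), (8, 25)) = 40.3113
d((-21, -3), (-16, -3)) = 5.0 <-- minimum
d((-21, -3), (-29, -13)) = 12.8062
d((-21, -3), (18, 18)) = 44.2945
d((-21, -3), (-12, -12)) = 12.7279
d((-21, -3), (-2, -20)) = 25.4951
d((24, 2), (8, 25)) = 28.0179
d((24, 2), (-16, -3)) = 40.3113
d((24, 2), (-29, -13)) = 55.0818
d((24, 2), (18, 18)) = 17.088
d((24, 2), (-12, -12)) = 38.6264
d((24, 2), (-2, -20)) = 34.0588
d((8, 25), (-16, -3)) = 36.8782
d((8, 25), (-29, -13)) = 53.0377
d((8, 25), (18, 18)) = 12.2066
d((8, 25), (-12, -12)) = 42.0595
d((8, 25), (-2, -20)) = 46.0977
d((-16, -3), (-29, -13)) = 16.4012
d((-16, -3), (18, 18)) = 39.9625
d((-16, -3), (-12, -12)) = 9.8489
d((-16, -3), (-2, -20)) = 22.0227
d((-29, -13), (18, 18)) = 56.3028
d((-29, -13), (-12, -12)) = 17.0294
d((-29, -13), (-2, -20)) = 27.8927
d((18, 18), (-12, -12)) = 42.4264
d((18, 18), (-2, -20)) = 42.9418
d((-12, -12), (-2, -20)) = 12.8062

Closest pair: (-21, -3) and (-16, -3) with distance 5.0

The closest pair is (-21, -3) and (-16, -3) with Euclidean distance 5.0. For 8 points, brute-force pairwise comparison is shown above. For large n, the divide-and-conquer algorithm (sort by x, recurse on halves, check the dividing strip) achieves O(n log n).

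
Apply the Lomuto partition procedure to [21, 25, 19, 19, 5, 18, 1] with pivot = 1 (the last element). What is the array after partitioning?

Lomuto partition with pivot = 1:

Initial array: [21, 25, 19, 19, 5, 18, 1]

arr[0]=21 > 1: no swap
arr[1]=25 > 1: no swap
arr[2]=19 > 1: no swap
arr[3]=19 > 1: no swap
arr[4]=5 > 1: no swap
arr[5]=18 > 1: no swap

Place pivot at position 0: [1, 25, 19, 19, 5, 18, 21]
Pivot position: 0

After partitioning with pivot 1, the array becomes [1, 25, 19, 19, 5, 18, 21]. The pivot is placed at index 0. All elements to the left of the pivot are <= 1, and all elements to the right are > 1.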